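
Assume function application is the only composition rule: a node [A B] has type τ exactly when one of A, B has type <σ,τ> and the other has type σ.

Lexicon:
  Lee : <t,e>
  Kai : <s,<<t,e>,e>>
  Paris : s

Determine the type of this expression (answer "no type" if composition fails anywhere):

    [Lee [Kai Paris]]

[Kai Paris]: Kai is <s,<<t,e>,e>>, Paris is s; result <<t,e>,e>.
[Lee [Kai Paris]]: [Kai Paris] is <<t,e>,e>, Lee is <t,e>; result e.

e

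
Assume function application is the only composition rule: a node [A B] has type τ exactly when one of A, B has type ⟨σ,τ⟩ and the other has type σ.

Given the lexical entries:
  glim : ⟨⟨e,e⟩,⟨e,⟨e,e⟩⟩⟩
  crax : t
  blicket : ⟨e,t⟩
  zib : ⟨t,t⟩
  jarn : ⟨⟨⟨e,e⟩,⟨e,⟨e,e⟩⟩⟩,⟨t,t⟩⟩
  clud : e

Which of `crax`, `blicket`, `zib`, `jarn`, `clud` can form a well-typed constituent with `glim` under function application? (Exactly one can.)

jarn

crax : t — glim needs ⟨e,e⟩; crax needs nothing (atomic); neither fits.
blicket : ⟨e,t⟩ — glim needs ⟨e,e⟩; blicket needs e; neither fits.
zib : ⟨t,t⟩ — glim needs ⟨e,e⟩; zib needs t; neither fits.
jarn — combines: jarn : ⟨⟨⟨e,e⟩,⟨e,⟨e,e⟩⟩⟩,⟨t,t⟩⟩ takes glim : ⟨⟨e,e⟩,⟨e,⟨e,e⟩⟩⟩ as argument, giving ⟨t,t⟩.
clud : e — glim needs ⟨e,e⟩; clud needs nothing (atomic); neither fits.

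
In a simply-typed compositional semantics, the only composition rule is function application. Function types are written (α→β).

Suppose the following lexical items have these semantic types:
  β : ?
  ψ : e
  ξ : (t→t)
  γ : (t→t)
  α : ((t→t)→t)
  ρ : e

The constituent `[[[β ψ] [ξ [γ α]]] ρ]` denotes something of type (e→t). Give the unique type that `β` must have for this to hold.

(e→(t→(e→(e→t))))

For [[[β ψ] [ξ [γ α]]] ρ] to have type (e→t) with ρ of type e, [[β ψ] [ξ [γ α]]] must be the function: [[β ψ] [ξ [γ α]]] : (e→(e→t)).
For [[β ψ] [ξ [γ α]]] to have type (e→(e→t)) with [ξ [γ α]] of type t, [β ψ] must be the function: [β ψ] : (t→(e→(e→t))).
For [β ψ] to have type (t→(e→(e→t))) with ψ of type e, β must be the function: β : (e→(t→(e→(e→t)))).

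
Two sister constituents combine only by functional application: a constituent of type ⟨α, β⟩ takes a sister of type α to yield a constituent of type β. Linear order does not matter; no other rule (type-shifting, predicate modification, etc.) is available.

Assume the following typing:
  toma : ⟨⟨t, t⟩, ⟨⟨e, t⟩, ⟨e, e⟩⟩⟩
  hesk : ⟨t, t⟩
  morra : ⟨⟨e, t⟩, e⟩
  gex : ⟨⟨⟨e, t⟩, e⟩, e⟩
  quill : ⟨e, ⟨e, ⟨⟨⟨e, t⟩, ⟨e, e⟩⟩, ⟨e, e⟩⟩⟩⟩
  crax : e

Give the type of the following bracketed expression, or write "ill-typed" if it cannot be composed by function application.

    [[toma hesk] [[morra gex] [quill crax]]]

[toma hesk]: functor toma : ⟨⟨t, t⟩, ⟨⟨e, t⟩, ⟨e, e⟩⟩⟩, argument hesk : ⟨t, t⟩; result ⟨⟨e, t⟩, ⟨e, e⟩⟩.
[morra gex]: functor gex : ⟨⟨⟨e, t⟩, e⟩, e⟩, argument morra : ⟨⟨e, t⟩, e⟩; result e.
[quill crax]: functor quill : ⟨e, ⟨e, ⟨⟨⟨e, t⟩, ⟨e, e⟩⟩, ⟨e, e⟩⟩⟩⟩, argument crax : e; result ⟨e, ⟨⟨⟨e, t⟩, ⟨e, e⟩⟩, ⟨e, e⟩⟩⟩.
[[morra gex] [quill crax]]: functor [quill crax] : ⟨e, ⟨⟨⟨e, t⟩, ⟨e, e⟩⟩, ⟨e, e⟩⟩⟩, argument [morra gex] : e; result ⟨⟨⟨e, t⟩, ⟨e, e⟩⟩, ⟨e, e⟩⟩.
[[toma hesk] [[morra gex] [quill crax]]]: functor [[morra gex] [quill crax]] : ⟨⟨⟨e, t⟩, ⟨e, e⟩⟩, ⟨e, e⟩⟩, argument [toma hesk] : ⟨⟨e, t⟩, ⟨e, e⟩⟩; result ⟨e, e⟩.

⟨e, e⟩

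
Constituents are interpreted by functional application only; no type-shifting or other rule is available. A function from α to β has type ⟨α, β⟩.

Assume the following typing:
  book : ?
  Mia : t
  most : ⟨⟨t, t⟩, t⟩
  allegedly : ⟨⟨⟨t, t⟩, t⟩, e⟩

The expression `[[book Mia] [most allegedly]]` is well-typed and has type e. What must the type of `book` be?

⟨t, ⟨e, e⟩⟩

At [[book Mia] [most allegedly]] (required: e): [most allegedly] is e, which is not a function with range e; hence [book Mia] is the functor — type ⟨e, e⟩.
At [book Mia] (required: ⟨e, e⟩): Mia is t, which is not a function with range ⟨e, e⟩; hence book is the functor — type ⟨t, ⟨e, e⟩⟩.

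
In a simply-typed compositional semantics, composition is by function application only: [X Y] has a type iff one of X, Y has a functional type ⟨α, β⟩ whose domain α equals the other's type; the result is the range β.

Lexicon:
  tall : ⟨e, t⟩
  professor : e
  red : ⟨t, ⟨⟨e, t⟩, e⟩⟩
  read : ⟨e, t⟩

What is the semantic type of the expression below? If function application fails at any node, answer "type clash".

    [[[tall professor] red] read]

[tall professor]: functor tall : ⟨e, t⟩, argument professor : e; result t.
[[tall professor] red]: functor red : ⟨t, ⟨⟨e, t⟩, e⟩⟩, argument [tall professor] : t; result ⟨⟨e, t⟩, e⟩.
[[[tall professor] red] read]: functor [[tall professor] red] : ⟨⟨e, t⟩, e⟩, argument read : ⟨e, t⟩; result e.

e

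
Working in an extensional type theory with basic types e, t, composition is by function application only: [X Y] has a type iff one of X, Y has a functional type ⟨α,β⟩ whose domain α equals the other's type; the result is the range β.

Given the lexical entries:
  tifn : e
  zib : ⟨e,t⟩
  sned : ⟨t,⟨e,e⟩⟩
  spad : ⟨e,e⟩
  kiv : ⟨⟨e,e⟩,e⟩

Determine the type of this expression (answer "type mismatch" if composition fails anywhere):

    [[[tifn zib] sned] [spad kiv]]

e

[tifn zib]: ⟨e,t⟩ applied to e yields t.
[[tifn zib] sned]: ⟨t,⟨e,e⟩⟩ applied to t yields ⟨e,e⟩.
[spad kiv]: ⟨⟨e,e⟩,e⟩ applied to ⟨e,e⟩ yields e.
[[[tifn zib] sned] [spad kiv]]: ⟨e,e⟩ applied to e yields e.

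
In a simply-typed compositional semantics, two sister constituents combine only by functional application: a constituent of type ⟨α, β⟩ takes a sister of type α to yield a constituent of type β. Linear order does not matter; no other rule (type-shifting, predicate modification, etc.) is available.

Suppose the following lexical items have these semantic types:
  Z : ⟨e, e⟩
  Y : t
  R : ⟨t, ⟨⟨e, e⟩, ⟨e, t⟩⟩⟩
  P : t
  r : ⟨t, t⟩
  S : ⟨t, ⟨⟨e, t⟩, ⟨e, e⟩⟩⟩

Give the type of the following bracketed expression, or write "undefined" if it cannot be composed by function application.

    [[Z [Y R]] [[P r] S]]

⟨e, e⟩

[Y R]: ⟨t, ⟨⟨e, e⟩, ⟨e, t⟩⟩⟩ applied to t yields ⟨⟨e, e⟩, ⟨e, t⟩⟩.
[Z [Y R]]: ⟨⟨e, e⟩, ⟨e, t⟩⟩ applied to ⟨e, e⟩ yields ⟨e, t⟩.
[P r]: ⟨t, t⟩ applied to t yields t.
[[P r] S]: ⟨t, ⟨⟨e, t⟩, ⟨e, e⟩⟩⟩ applied to t yields ⟨⟨e, t⟩, ⟨e, e⟩⟩.
[[Z [Y R]] [[P r] S]]: ⟨⟨e, t⟩, ⟨e, e⟩⟩ applied to ⟨e, t⟩ yields ⟨e, e⟩.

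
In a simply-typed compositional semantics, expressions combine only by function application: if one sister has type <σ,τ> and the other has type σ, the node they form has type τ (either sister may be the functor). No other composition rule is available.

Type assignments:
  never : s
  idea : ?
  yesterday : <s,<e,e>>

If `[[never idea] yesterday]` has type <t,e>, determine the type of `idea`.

<s,<<s,<e,e>>,<t,e>>>

[[never idea] yesterday] is required to be <t,e>. yesterday : <s,<e,e>> cannot yield <t,e> as functor, so [never idea] : <<s,<e,e>>,<t,e>>.
[never idea] is required to be <<s,<e,e>>,<t,e>>. never : s cannot yield <<s,<e,e>>,<t,e>> as functor, so idea : <s,<<s,<e,e>>,<t,e>>>.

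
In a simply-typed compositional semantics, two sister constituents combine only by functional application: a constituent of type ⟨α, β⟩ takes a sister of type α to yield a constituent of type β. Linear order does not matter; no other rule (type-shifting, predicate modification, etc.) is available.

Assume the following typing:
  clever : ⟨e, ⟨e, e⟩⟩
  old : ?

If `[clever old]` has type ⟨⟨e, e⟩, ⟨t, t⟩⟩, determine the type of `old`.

⟨⟨e, ⟨e, e⟩⟩, ⟨⟨e, e⟩, ⟨t, t⟩⟩⟩

[clever old] must have type ⟨⟨e, e⟩, ⟨t, t⟩⟩. The sister clever has type ⟨e, ⟨e, e⟩⟩; that is not a function onto ⟨⟨e, e⟩, ⟨t, t⟩⟩, so old must be the functor, of type ⟨⟨e, ⟨e, e⟩⟩, ⟨⟨e, e⟩, ⟨t, t⟩⟩⟩.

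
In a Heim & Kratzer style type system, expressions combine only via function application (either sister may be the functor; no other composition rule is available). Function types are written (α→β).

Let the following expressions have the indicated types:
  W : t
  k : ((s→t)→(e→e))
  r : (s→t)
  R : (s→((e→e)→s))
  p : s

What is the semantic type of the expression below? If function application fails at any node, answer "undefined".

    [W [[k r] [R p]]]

[k r] — k of type ((s→t)→(e→e)) combines with r of type (s→t): type (e→e).
[R p] — R of type (s→((e→e)→s)) combines with p of type s: type ((e→e)→s).
[[k r] [R p]] — [R p] of type ((e→e)→s) combines with [k r] of type (e→e): type s.
[W [[k r] [R p]]]: t with s — neither is a function whose domain matches the other; composition fails here.

undefined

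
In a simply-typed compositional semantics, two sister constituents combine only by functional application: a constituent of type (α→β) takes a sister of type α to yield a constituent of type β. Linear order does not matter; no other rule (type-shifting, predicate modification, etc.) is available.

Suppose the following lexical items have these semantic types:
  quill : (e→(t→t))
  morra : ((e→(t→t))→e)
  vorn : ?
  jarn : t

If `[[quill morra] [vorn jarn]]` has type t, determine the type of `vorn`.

[[quill morra] [vorn jarn]] is required to be t. [quill morra] : e cannot yield t as functor, so [vorn jarn] : (e→t).
[vorn jarn] is required to be (e→t). jarn : t cannot yield (e→t) as functor, so vorn : (t→(e→t)).

(t→(e→t))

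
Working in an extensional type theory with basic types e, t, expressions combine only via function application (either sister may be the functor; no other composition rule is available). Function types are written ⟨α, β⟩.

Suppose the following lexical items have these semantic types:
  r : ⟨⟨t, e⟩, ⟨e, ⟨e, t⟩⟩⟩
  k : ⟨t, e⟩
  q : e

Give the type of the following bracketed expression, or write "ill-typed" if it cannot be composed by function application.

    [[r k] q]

⟨e, t⟩

[r k]: ⟨⟨t, e⟩, ⟨e, ⟨e, t⟩⟩⟩ applied to ⟨t, e⟩ yields ⟨e, ⟨e, t⟩⟩.
[[r k] q]: ⟨e, ⟨e, t⟩⟩ applied to e yields ⟨e, t⟩.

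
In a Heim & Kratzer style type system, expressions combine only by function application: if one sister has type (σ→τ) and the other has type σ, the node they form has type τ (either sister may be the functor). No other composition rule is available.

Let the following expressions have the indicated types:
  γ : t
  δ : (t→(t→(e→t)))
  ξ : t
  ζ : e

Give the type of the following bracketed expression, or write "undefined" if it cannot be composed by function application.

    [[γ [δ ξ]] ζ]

t

[δ ξ]: (t→(t→(e→t))) applied to t yields (t→(e→t)).
[γ [δ ξ]]: (t→(e→t)) applied to t yields (e→t).
[[γ [δ ξ]] ζ]: (e→t) applied to e yields t.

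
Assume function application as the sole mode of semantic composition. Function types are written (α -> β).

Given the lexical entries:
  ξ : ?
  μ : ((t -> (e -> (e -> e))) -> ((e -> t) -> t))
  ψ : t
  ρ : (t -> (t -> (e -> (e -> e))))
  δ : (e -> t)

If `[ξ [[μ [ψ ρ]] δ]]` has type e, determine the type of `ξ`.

(t -> e)

For [ξ [[μ [ψ ρ]] δ]] to have type e with [[μ [ψ ρ]] δ] of type t, ξ must be the function: ξ : (t -> e).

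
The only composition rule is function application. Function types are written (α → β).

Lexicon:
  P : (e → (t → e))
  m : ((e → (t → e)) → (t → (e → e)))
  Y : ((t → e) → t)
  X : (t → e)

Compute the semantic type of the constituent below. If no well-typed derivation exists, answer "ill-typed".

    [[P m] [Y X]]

(e → e)

[P m]: m is ((e → (t → e)) → (t → (e → e))), P is (e → (t → e)); result (t → (e → e)).
[Y X]: Y is ((t → e) → t), X is (t → e); result t.
[[P m] [Y X]]: [P m] is (t → (e → e)), [Y X] is t; result (e → e).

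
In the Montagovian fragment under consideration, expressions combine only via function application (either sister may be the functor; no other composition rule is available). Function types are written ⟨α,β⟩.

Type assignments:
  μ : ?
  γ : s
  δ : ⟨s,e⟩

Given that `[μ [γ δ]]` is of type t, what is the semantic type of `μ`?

For [μ [γ δ]] to have type t with [γ δ] of type e, μ must be the function: μ : ⟨e,t⟩.

⟨e,t⟩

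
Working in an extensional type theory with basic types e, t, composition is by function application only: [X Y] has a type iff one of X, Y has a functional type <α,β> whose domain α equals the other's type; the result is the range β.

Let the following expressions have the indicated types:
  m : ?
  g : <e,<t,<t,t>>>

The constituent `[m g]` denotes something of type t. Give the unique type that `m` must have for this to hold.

<<e,<t,<t,t>>>,t>

At [m g] (required: t): g is <e,<t,<t,t>>>, which is not a function with range t; hence m is the functor — type <<e,<t,<t,t>>>,t>.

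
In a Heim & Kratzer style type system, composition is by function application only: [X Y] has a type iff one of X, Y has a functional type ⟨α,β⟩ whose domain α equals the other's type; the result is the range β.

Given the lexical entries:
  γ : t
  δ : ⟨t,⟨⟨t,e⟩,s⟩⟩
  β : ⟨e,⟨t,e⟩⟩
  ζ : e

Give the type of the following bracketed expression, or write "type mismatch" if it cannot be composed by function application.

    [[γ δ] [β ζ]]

s

At [γ δ], δ : ⟨t,⟨⟨t,e⟩,s⟩⟩ takes γ : t, giving ⟨⟨t,e⟩,s⟩.
At [β ζ], β : ⟨e,⟨t,e⟩⟩ takes ζ : e, giving ⟨t,e⟩.
At [[γ δ] [β ζ]], [γ δ] : ⟨⟨t,e⟩,s⟩ takes [β ζ] : ⟨t,e⟩, giving s.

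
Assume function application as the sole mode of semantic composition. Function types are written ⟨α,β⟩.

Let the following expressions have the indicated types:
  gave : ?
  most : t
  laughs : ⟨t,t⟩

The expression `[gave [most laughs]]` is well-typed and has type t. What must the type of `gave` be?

For [gave [most laughs]] to have type t with [most laughs] of type t, gave must be the function: gave : ⟨t,t⟩.

⟨t,t⟩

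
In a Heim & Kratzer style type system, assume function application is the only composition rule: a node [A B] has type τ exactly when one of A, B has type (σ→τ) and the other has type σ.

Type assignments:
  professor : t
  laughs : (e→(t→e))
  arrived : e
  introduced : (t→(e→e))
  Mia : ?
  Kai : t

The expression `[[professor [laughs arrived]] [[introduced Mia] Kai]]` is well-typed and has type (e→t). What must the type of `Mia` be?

For [[professor [laughs arrived]] [[introduced Mia] Kai]] to have type (e→t) with [professor [laughs arrived]] of type e, [[introduced Mia] Kai] must be the function: [[introduced Mia] Kai] : (e→(e→t)).
For [[introduced Mia] Kai] to have type (e→(e→t)) with Kai of type t, [introduced Mia] must be the function: [introduced Mia] : (t→(e→(e→t))).
For [introduced Mia] to have type (t→(e→(e→t))) with introduced of type (t→(e→e)), Mia must be the function: Mia : ((t→(e→e))→(t→(e→(e→t)))).

((t→(e→e))→(t→(e→(e→t))))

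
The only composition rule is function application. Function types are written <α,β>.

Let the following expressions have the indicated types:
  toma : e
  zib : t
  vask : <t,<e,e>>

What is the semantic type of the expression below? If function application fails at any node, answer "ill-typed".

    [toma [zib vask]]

e

[zib vask]: functor vask : <t,<e,e>>, argument zib : t; result <e,e>.
[toma [zib vask]]: functor [zib vask] : <e,e>, argument toma : e; result e.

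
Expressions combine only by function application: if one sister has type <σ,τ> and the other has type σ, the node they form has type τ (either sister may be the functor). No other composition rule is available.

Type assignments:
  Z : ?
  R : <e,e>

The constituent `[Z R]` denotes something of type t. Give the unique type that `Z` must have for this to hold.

[Z R] must have type t. The sister R has type <e,e>; that is not a function onto t, so Z must be the functor, of type <<e,e>,t>.

<<e,e>,t>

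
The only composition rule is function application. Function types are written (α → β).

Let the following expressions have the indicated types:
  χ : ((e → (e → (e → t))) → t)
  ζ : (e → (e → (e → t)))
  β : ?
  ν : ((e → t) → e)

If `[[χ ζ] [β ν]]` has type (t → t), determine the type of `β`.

[[χ ζ] [β ν]] must have type (t → t). The sister [χ ζ] has type t; that is not a function onto (t → t), so [β ν] must be the functor, of type (t → (t → t)).
[β ν] must have type (t → (t → t)). The sister ν has type ((e → t) → e); that is not a function onto (t → (t → t)), so β must be the functor, of type (((e → t) → e) → (t → (t → t))).

(((e → t) → e) → (t → (t → t)))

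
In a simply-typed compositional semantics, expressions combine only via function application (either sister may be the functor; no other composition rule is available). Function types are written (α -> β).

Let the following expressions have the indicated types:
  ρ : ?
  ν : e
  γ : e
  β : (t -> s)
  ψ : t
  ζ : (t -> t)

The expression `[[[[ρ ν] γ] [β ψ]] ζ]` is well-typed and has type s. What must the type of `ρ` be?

[[[[ρ ν] γ] [β ψ]] ζ] is required to be s. ζ : (t -> t) cannot yield s as functor, so [[[ρ ν] γ] [β ψ]] : ((t -> t) -> s).
[[[ρ ν] γ] [β ψ]] is required to be ((t -> t) -> s). [β ψ] : s cannot yield ((t -> t) -> s) as functor, so [[ρ ν] γ] : (s -> ((t -> t) -> s)).
[[ρ ν] γ] is required to be (s -> ((t -> t) -> s)). γ : e cannot yield (s -> ((t -> t) -> s)) as functor, so [ρ ν] : (e -> (s -> ((t -> t) -> s))).
[ρ ν] is required to be (e -> (s -> ((t -> t) -> s))). ν : e cannot yield (e -> (s -> ((t -> t) -> s))) as functor, so ρ : (e -> (e -> (s -> ((t -> t) -> s)))).

(e -> (e -> (s -> ((t -> t) -> s))))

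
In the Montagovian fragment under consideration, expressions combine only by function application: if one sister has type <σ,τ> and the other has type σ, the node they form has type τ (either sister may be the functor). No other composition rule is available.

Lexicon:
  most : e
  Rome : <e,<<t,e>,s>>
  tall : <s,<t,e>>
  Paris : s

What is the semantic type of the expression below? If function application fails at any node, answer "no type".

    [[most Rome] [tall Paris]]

s

At [most Rome], Rome : <e,<<t,e>,s>> takes most : e, giving <<t,e>,s>.
At [tall Paris], tall : <s,<t,e>> takes Paris : s, giving <t,e>.
At [[most Rome] [tall Paris]], [most Rome] : <<t,e>,s> takes [tall Paris] : <t,e>, giving s.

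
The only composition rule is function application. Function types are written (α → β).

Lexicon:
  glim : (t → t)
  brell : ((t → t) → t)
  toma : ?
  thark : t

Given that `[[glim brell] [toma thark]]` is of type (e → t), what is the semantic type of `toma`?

At [[glim brell] [toma thark]] (required: (e → t)): [glim brell] is t, which is not a function with range (e → t); hence [toma thark] is the functor — type (t → (e → t)).
At [toma thark] (required: (t → (e → t))): thark is t, which is not a function with range (t → (e → t)); hence toma is the functor — type (t → (t → (e → t))).

(t → (t → (e → t)))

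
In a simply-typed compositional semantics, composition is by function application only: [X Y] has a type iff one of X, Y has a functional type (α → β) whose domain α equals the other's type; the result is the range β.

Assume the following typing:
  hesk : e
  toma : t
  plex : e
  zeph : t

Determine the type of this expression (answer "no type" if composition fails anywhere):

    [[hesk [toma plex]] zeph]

no type

At [toma plex]: neither t nor e can take the other as argument; the node is ill-typed.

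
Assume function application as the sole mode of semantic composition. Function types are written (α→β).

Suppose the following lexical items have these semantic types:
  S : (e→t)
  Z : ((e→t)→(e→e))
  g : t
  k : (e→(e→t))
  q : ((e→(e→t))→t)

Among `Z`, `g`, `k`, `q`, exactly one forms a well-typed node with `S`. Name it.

Z

Z — combines: Z : ((e→t)→(e→e)) takes S : (e→t) as argument, giving (e→e).
g : t — no; S wants e, and g wants nothing (atomic).
k : (e→(e→t)) — no; S wants e, and k wants e.
q : ((e→(e→t))→t) — no; S wants e, and q wants (e→(e→t)).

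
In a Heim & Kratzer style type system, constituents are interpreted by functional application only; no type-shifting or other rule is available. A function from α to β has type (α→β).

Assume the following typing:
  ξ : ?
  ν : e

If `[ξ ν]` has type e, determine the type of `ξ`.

(e→e)

[ξ ν] must have type e. The sister ν has type e; that is not a function onto e, so ξ must be the functor, of type (e→e).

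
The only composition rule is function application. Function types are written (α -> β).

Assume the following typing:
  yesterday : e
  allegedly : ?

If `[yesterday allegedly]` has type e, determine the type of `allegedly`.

(e -> e)

At [yesterday allegedly] (required: e): yesterday is e, which is not a function with range e; hence allegedly is the functor — type (e -> e).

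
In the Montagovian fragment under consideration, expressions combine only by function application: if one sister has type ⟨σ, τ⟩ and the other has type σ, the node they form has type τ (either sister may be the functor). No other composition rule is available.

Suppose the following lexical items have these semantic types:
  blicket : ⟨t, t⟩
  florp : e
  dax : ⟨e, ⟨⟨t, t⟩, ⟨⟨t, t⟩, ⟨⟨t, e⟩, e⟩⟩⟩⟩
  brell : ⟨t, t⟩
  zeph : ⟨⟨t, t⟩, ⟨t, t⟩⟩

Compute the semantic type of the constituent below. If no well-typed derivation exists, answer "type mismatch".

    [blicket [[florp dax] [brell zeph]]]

⟨⟨t, e⟩, e⟩

At [florp dax], dax : ⟨e, ⟨⟨t, t⟩, ⟨⟨t, t⟩, ⟨⟨t, e⟩, e⟩⟩⟩⟩ takes florp : e, giving ⟨⟨t, t⟩, ⟨⟨t, t⟩, ⟨⟨t, e⟩, e⟩⟩⟩.
At [brell zeph], zeph : ⟨⟨t, t⟩, ⟨t, t⟩⟩ takes brell : ⟨t, t⟩, giving ⟨t, t⟩.
At [[florp dax] [brell zeph]], [florp dax] : ⟨⟨t, t⟩, ⟨⟨t, t⟩, ⟨⟨t, e⟩, e⟩⟩⟩ takes [brell zeph] : ⟨t, t⟩, giving ⟨⟨t, t⟩, ⟨⟨t, e⟩, e⟩⟩.
At [blicket [[florp dax] [brell zeph]]], [[florp dax] [brell zeph]] : ⟨⟨t, t⟩, ⟨⟨t, e⟩, e⟩⟩ takes blicket : ⟨t, t⟩, giving ⟨⟨t, e⟩, e⟩.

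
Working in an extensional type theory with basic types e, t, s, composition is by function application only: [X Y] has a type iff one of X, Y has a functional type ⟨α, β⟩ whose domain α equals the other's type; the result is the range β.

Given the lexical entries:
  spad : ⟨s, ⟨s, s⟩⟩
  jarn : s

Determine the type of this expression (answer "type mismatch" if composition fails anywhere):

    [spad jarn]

⟨s, s⟩

[spad jarn]: spad is ⟨s, ⟨s, s⟩⟩, jarn is s; result ⟨s, s⟩.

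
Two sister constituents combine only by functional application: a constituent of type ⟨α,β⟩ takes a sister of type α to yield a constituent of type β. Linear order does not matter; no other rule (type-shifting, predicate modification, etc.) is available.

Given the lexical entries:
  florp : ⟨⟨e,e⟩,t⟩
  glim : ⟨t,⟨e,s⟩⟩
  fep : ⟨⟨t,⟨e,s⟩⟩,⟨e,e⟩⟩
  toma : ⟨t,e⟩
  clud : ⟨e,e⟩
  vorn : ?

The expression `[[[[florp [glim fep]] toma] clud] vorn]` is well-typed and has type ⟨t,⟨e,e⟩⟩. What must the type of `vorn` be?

⟨e,⟨t,⟨e,e⟩⟩⟩

At [[[[florp [glim fep]] toma] clud] vorn] (required: ⟨t,⟨e,e⟩⟩): [[[florp [glim fep]] toma] clud] is e, which is not a function with range ⟨t,⟨e,e⟩⟩; hence vorn is the functor — type ⟨e,⟨t,⟨e,e⟩⟩⟩.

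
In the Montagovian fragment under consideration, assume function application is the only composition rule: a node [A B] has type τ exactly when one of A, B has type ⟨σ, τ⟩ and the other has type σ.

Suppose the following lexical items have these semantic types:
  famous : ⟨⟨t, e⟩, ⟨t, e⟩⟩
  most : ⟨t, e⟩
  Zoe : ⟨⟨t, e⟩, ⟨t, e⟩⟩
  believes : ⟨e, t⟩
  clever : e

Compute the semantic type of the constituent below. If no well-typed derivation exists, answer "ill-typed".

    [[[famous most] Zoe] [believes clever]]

e

[famous most]: famous is ⟨⟨t, e⟩, ⟨t, e⟩⟩, most is ⟨t, e⟩; result ⟨t, e⟩.
[[famous most] Zoe]: Zoe is ⟨⟨t, e⟩, ⟨t, e⟩⟩, [famous most] is ⟨t, e⟩; result ⟨t, e⟩.
[believes clever]: believes is ⟨e, t⟩, clever is e; result t.
[[[famous most] Zoe] [believes clever]]: [[famous most] Zoe] is ⟨t, e⟩, [believes clever] is t; result e.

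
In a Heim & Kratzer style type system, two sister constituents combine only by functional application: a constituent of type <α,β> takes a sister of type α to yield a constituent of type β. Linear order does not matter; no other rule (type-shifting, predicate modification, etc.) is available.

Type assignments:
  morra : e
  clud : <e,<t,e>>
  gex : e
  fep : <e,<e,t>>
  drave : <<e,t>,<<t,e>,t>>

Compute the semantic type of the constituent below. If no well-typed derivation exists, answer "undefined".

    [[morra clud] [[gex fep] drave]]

[morra clud]: functor clud : <e,<t,e>>, argument morra : e; result <t,e>.
[gex fep]: functor fep : <e,<e,t>>, argument gex : e; result <e,t>.
[[gex fep] drave]: functor drave : <<e,t>,<<t,e>,t>>, argument [gex fep] : <e,t>; result <<t,e>,t>.
[[morra clud] [[gex fep] drave]]: functor [[gex fep] drave] : <<t,e>,t>, argument [morra clud] : <t,e>; result t.

t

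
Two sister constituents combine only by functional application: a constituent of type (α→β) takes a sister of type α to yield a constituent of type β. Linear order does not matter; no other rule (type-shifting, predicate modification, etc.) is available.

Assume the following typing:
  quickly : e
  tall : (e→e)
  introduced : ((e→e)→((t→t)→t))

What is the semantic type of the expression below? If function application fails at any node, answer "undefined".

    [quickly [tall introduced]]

undefined

At [tall introduced], introduced : ((e→e)→((t→t)→t)) takes tall : (e→e), giving ((t→t)→t).
[quickly [tall introduced]]: e and ((t→t)→t) cannot combine by function application — type clash.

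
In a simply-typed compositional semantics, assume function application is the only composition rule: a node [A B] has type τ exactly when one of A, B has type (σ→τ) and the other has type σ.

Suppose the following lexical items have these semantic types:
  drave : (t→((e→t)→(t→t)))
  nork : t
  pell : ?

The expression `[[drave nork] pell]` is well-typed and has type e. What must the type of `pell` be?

(((e→t)→(t→t))→e)

At [[drave nork] pell] (required: e): [drave nork] is ((e→t)→(t→t)), which is not a function with range e; hence pell is the functor — type (((e→t)→(t→t))→e).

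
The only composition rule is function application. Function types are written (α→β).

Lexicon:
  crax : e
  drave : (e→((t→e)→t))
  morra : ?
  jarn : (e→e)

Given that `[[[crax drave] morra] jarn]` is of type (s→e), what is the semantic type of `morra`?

(((t→e)→t)→((e→e)→(s→e)))

At [[[crax drave] morra] jarn] (required: (s→e)): jarn is (e→e), which is not a function with range (s→e); hence [[crax drave] morra] is the functor — type ((e→e)→(s→e)).
At [[crax drave] morra] (required: ((e→e)→(s→e))): [crax drave] is ((t→e)→t), which is not a function with range ((e→e)→(s→e)); hence morra is the functor — type (((t→e)→t)→((e→e)→(s→e))).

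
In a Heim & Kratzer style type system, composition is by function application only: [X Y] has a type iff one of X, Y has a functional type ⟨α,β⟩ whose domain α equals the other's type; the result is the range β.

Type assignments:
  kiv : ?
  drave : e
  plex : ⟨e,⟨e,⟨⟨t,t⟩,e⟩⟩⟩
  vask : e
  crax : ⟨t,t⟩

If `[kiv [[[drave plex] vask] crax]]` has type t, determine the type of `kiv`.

⟨e,t⟩

At [kiv [[[drave plex] vask] crax]] (required: t): [[[drave plex] vask] crax] is e, which is not a function with range t; hence kiv is the functor — type ⟨e,t⟩.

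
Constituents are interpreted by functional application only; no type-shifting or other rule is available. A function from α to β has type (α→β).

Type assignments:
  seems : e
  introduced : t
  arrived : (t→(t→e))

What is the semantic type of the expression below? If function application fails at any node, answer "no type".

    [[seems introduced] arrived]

At [seems introduced]: neither e nor t can take the other as argument; the node is ill-typed.

no type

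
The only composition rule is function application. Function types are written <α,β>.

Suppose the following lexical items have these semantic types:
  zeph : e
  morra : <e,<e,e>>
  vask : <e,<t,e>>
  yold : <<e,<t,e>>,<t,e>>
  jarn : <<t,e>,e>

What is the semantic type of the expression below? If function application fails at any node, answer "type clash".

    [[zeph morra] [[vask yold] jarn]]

e

[zeph morra]: functor morra : <e,<e,e>>, argument zeph : e; result <e,e>.
[vask yold]: functor yold : <<e,<t,e>>,<t,e>>, argument vask : <e,<t,e>>; result <t,e>.
[[vask yold] jarn]: functor jarn : <<t,e>,e>, argument [vask yold] : <t,e>; result e.
[[zeph morra] [[vask yold] jarn]]: functor [zeph morra] : <e,e>, argument [[vask yold] jarn] : e; result e.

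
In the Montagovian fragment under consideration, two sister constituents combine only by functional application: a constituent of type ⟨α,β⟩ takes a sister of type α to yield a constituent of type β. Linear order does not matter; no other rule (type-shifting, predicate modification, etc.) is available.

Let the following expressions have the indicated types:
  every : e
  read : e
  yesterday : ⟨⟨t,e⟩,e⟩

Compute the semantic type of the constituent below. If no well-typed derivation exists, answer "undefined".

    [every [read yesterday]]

undefined

At [read yesterday]: neither e nor ⟨⟨t,e⟩,e⟩ can take the other as argument; the node is ill-typed.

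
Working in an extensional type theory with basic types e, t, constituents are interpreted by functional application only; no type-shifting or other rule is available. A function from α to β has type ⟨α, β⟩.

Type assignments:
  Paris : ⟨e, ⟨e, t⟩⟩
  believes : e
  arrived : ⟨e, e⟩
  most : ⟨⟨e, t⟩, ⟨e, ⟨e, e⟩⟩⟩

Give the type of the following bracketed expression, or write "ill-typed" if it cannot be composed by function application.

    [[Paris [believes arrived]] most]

[believes arrived]: functor arrived : ⟨e, e⟩, argument believes : e; result e.
[Paris [believes arrived]]: functor Paris : ⟨e, ⟨e, t⟩⟩, argument [believes arrived] : e; result ⟨e, t⟩.
[[Paris [believes arrived]] most]: functor most : ⟨⟨e, t⟩, ⟨e, ⟨e, e⟩⟩⟩, argument [Paris [believes arrived]] : ⟨e, t⟩; result ⟨e, ⟨e, e⟩⟩.

⟨e, ⟨e, e⟩⟩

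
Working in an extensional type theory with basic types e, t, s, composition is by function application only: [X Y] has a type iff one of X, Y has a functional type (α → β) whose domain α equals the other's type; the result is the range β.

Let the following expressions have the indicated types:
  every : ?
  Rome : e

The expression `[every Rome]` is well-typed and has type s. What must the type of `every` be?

(e → s)

[every Rome] must have type s. The sister Rome has type e; that is not a function onto s, so every must be the functor, of type (e → s).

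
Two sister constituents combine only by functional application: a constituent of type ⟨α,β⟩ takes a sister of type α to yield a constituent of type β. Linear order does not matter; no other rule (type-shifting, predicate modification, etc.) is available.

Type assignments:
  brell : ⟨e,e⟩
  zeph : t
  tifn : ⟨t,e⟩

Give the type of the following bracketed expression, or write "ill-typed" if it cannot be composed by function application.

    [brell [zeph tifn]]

[zeph tifn]: ⟨t,e⟩ applied to t yields e.
[brell [zeph tifn]]: ⟨e,e⟩ applied to e yields e.

e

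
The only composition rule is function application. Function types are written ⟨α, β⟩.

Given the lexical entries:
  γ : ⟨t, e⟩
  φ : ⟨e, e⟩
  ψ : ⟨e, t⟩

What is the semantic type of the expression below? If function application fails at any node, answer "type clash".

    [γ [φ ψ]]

[φ ψ]: ⟨e, e⟩ with ⟨e, t⟩ — neither is a function whose domain matches the other; composition fails here.

type clash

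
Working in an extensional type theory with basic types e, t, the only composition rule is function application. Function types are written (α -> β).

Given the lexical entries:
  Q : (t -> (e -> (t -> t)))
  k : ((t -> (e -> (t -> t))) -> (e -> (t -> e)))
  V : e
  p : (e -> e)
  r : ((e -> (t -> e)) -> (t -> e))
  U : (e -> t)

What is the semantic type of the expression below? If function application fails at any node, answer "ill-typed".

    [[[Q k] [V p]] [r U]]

ill-typed

[Q k] — k of type ((t -> (e -> (t -> t))) -> (e -> (t -> e))) combines with Q of type (t -> (e -> (t -> t))): type (e -> (t -> e)).
[V p] — p of type (e -> e) combines with V of type e: type e.
[[Q k] [V p]] — [Q k] of type (e -> (t -> e)) combines with [V p] of type e: type (t -> e).
[r U]: ((e -> (t -> e)) -> (t -> e)) with (e -> t) — neither is a function whose domain matches the other; composition fails here.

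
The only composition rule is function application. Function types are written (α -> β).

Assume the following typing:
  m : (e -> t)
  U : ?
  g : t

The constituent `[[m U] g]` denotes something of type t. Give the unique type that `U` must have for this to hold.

[[m U] g] is required to be t. g : t cannot yield t as functor, so [m U] : (t -> t).
[m U] is required to be (t -> t). m : (e -> t) cannot yield (t -> t) as functor, so U : ((e -> t) -> (t -> t)).

((e -> t) -> (t -> t))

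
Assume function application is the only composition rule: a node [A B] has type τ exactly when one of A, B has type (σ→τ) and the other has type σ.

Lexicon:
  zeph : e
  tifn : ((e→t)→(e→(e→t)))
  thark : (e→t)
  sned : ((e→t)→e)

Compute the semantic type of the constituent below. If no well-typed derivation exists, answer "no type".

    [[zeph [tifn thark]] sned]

At [tifn thark], tifn : ((e→t)→(e→(e→t))) takes thark : (e→t), giving (e→(e→t)).
At [zeph [tifn thark]], [tifn thark] : (e→(e→t)) takes zeph : e, giving (e→t).
At [[zeph [tifn thark]] sned], sned : ((e→t)→e) takes [zeph [tifn thark]] : (e→t), giving e.

e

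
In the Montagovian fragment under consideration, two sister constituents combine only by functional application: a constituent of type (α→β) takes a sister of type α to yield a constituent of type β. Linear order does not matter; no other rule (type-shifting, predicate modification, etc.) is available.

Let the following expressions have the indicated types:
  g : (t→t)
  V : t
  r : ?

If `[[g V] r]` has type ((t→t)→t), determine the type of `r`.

[[g V] r] is required to be ((t→t)→t). [g V] : t cannot yield ((t→t)→t) as functor, so r : (t→((t→t)→t)).

(t→((t→t)→t))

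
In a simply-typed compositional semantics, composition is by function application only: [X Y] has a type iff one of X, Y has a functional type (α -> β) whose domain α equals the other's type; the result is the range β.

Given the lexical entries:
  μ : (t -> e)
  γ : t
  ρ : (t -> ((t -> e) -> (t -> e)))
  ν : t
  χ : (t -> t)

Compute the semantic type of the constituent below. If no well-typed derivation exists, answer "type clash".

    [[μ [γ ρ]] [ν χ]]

e

[γ ρ] — ρ of type (t -> ((t -> e) -> (t -> e))) combines with γ of type t: type ((t -> e) -> (t -> e)).
[μ [γ ρ]] — [γ ρ] of type ((t -> e) -> (t -> e)) combines with μ of type (t -> e): type (t -> e).
[ν χ] — χ of type (t -> t) combines with ν of type t: type t.
[[μ [γ ρ]] [ν χ]] — [μ [γ ρ]] of type (t -> e) combines with [ν χ] of type t: type e.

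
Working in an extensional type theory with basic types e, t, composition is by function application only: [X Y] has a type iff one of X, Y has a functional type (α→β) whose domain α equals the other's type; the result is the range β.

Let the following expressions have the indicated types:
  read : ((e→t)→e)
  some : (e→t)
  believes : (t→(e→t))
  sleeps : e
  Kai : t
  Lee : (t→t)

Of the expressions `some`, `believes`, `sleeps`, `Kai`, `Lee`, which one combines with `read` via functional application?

some

some — combines: read : ((e→t)→e) takes some : (e→t) as argument, giving e.
believes : (t→(e→t)) — neither side's domain matches the other.
sleeps : e — neither side's domain matches the other.
Kai : t — neither side's domain matches the other.
Lee : (t→t) — neither side's domain matches the other.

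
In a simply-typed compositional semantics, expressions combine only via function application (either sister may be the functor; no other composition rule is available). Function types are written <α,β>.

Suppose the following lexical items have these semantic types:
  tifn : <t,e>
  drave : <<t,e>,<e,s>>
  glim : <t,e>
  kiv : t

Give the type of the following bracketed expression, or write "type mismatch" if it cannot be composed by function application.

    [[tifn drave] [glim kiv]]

[tifn drave] — drave of type <<t,e>,<e,s>> combines with tifn of type <t,e>: type <e,s>.
[glim kiv] — glim of type <t,e> combines with kiv of type t: type e.
[[tifn drave] [glim kiv]] — [tifn drave] of type <e,s> combines with [glim kiv] of type e: type s.

s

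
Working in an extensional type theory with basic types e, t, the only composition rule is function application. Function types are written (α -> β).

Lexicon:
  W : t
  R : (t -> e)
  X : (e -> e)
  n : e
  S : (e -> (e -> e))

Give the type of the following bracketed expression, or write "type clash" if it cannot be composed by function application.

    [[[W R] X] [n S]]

e

[W R] — R of type (t -> e) combines with W of type t: type e.
[[W R] X] — X of type (e -> e) combines with [W R] of type e: type e.
[n S] — S of type (e -> (e -> e)) combines with n of type e: type (e -> e).
[[[W R] X] [n S]] — [n S] of type (e -> e) combines with [[W R] X] of type e: type e.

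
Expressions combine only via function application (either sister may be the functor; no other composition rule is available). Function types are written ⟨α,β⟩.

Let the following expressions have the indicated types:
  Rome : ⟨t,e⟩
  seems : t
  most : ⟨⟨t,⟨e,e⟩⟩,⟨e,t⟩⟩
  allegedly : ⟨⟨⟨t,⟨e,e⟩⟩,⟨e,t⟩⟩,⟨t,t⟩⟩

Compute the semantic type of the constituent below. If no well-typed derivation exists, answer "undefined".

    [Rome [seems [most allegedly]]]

At [most allegedly], allegedly : ⟨⟨⟨t,⟨e,e⟩⟩,⟨e,t⟩⟩,⟨t,t⟩⟩ takes most : ⟨⟨t,⟨e,e⟩⟩,⟨e,t⟩⟩, giving ⟨t,t⟩.
At [seems [most allegedly]], [most allegedly] : ⟨t,t⟩ takes seems : t, giving t.
At [Rome [seems [most allegedly]]], Rome : ⟨t,e⟩ takes [seems [most allegedly]] : t, giving e.

e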